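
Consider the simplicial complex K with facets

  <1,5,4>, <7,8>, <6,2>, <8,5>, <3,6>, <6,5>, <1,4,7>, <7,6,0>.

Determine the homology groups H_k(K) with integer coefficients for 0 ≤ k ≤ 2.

Order the vertices as 0 < 1 < 2 < 3 < 4 < 5 < 6 < 7 < 8. Listing each simplex with vertices in this order, K has dimension 2 with simplices:

  0-simplices (9): [0], [1], [2], [3], [4], [5], [6], [7], [8]
  1-simplices (13): [0,6], [0,7], [1,4], [1,5], [1,7], [2,6], [3,6], [4,5], [4,7], [5,6], [5,8], [6,7], [7,8]
  2-simplices (3): [0,6,7], [1,4,5], [1,4,7]

Hence C_0 ≅ Z^9, C_1 ≅ Z^13, C_2 ≅ Z^3.

The boundary map ∂_1: C_1 → C_0 maps an edge to its endpoints' difference, ∂[p,q] = q − p. For instance
  ∂[1,5] = [5] − [1].
This gives a 9×13 integer matrix of rank 8; reducing to Smith normal form yields diagonal entries (1,1,1,1,1,1,1,1).

The boundary map ∂_2: C_2 → C_1 acts by ∂[p,q,r] = [q,r] − [p,r] + [p,q]. For instance
  ∂[1,4,5] = [4,5] − [1,5] + [1,4],
  ∂[1,4,7] = [4,7] − [1,7] + [1,4].
As a 13×3 matrix over Z this has rank 3, with invariant factors (1,1,1).

Now H_k = ker ∂_k / im ∂_{k+1}, so:

  H_0: rank C_0 − rank ∂_1 = 9 − 8 = 1, and the invariant factors of ∂_1 are all 1, so H_0 = Z.
  H_1: rank ker ∂_1 − rank ∂_2 = (13 − 8) − 3 = 2, and the invariant factors of ∂_2 are all 1, so H_1 = Z^2.
  H_2: rank ker ∂_2 − rank ∂_3 = (3 − 3) − 0 = 0, and there is no ∂_3, so H_2 = 0.

H_0 ≅ Z,  H_1 ≅ Z^2,  H_2 = 0.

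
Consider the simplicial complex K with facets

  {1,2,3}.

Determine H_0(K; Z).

Fix the vertex order 1 < 2 < 3 and write every simplex with vertices in increasing order. Then dim K = 2 and the simplices of K are:

  0-simplices (3): [1], [2], [3]
  1-simplices (3): [1,2], [1,3], [2,3]
  2-simplices (1): [1,2,3]

Hence C_0 ≅ Z^3, C_1 ≅ Z^3, C_2 ≅ Z^1.

The boundary map ∂_1: C_1 → C_0 sends each edge [p,q] (with p < q) to q − p. For instance
  ∂[1,3] = [3] − [1].
The resulting 3×3 matrix has rank 2, and its Smith normal form has invariant factors (1,1).

∂_2: C_2 → C_1 maps a triangle to the signed sum of its edges. For instance
  ∂[1,2,3] = [2,3] − [1,3] + [1,2].
The 3×1 boundary matrix has rank 1 and Smith normal form diag(1).

From H_k ≅ ker(∂_k) / im(∂_{k+1}) we obtain:

  H_0: rank C_0 − rank ∂_1 = 3 − 2 = 1, and the invariant factors of ∂_1 are all 1, so H_0 = Z.

(K is a triangulation of the 2-simplex.)

H_0 = Z.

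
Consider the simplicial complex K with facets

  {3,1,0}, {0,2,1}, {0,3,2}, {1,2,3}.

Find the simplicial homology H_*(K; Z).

Take the total order 0 < 1 < 2 < 3 on the vertex set. Then K (dimension 2) consists of the simplices:

  0-simplices (4): [0], [1], [2], [3]
  1-simplices (6): [0,1], [0,2], [0,3], [1,2], [1,3], [2,3]
  2-simplices (4): [0,1,2], [0,1,3], [0,2,3], [1,2,3]

so the chain groups are C_0 ≅ Z^4, C_1 ≅ Z^6, C_2 ≅ Z^4.

Boundary ∂_1: C_1 → C_0 is given by ∂[p,q] = [q] − [p]. For instance
  ∂[0,2] = [2] − [0].
The 4×6 boundary matrix has rank 3 and Smith normal form diag(1,1,1).

Boundary ∂_2: C_2 → C_1 acts by ∂[p,q,r] = [q,r] − [p,r] + [p,q]. For instance
  ∂[0,2,3] = [2,3] − [0,3] + [0,2],
  ∂[0,1,3] = [1,3] − [0,3] + [0,1].
The resulting 6×4 matrix has rank 3, and its Smith normal form has invariant factors (1,1,1).

Computing H_k = (kernel of ∂_k) / (image of ∂_{k+1}):

  H_0: rank C_0 − rank ∂_1 = 4 − 3 = 1, and the invariant factors of ∂_1 are all 1, so H_0 ≅ Z.
  H_1: rank ker ∂_1 − rank ∂_2 = (6 − 3) − 3 = 0, and the invariant factors of ∂_2 are all 1, so H_1 ≅ 0.
  H_2: rank ker ∂_2 − rank ∂_3 = (4 − 3) − 0 = 1, and there is no ∂_3, so H_2 ≅ Z.

H_0 = Z,  H_1 = 0,  H_2 = Z.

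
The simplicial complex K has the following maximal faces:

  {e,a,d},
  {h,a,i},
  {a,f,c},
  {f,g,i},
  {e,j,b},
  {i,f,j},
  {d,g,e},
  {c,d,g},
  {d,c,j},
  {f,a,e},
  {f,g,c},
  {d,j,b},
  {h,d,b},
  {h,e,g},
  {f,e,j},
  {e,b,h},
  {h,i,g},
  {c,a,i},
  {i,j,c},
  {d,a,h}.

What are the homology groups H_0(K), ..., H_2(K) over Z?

H_0 ≅ Z,  H_1 ≅ Z ⊕ Z/2Z,  H_2 = 0.

We work with the vertex ordering a < b < c < d < e < f < g < h < i < j. The simplices of K, each written with vertices in increasing order, are:

  0-simplices (10): a, b, c, d, e, f, g, h, i, j
  1-simplices (30): ac, ad, ae, af, ah, ai, bd, be, bh, bj, cd, cf, cg, ci, cj, de, dg, dh, dj, ef, eg, eh, ej, fg, fi, fj, gh, gi, hi, ij
  2-simplices (20): acf, aci, ade, adh, aef, ahi, bdh, bdj, beh, bej, cdg, cdj, cfg, cij, deg, efj, egh, fgi, fij, ghi

so the chain groups are C_0 ≅ Z^10, C_1 ≅ Z^30, C_2 ≅ Z^20.

The boundary map ∂_1: C_1 → C_0 sends each edge [p,q] (with p < q) to q − p. For instance
  ∂dj = j − d.
The resulting 10×30 matrix has rank 9, and its Smith normal form has invariant factors (1,1,1,1,1,1,1,1,1).

The boundary map ∂_2: C_2 → C_1 maps a triangle to the signed sum of its edges. For instance
  ∂cfg = fg − cg + cf,
  ∂egh = gh − eh + eg.
This gives a 30×20 integer matrix of rank 20; reducing to Smith normal form yields diagonal entries (1,1,1,1,1,1,1,1,1,1,1,1,1,1,1,1,1,1,1,2).

From H_k ≅ ker(∂_k) / im(∂_{k+1}) we obtain:

  H_0: rank C_0 − rank ∂_1 = 10 − 9 = 1, and the invariant factors of ∂_1 are all 1, so H_0 ≅ Z.
  H_1: rank ker ∂_1 − rank ∂_2 = (30 − 9) − 20 = 1, and ∂_2 has invariant factor 2 > 1, so H_1 ≅ Z ⊕ Z/2Z.
  H_2: rank ker ∂_2 − rank ∂_3 = (20 − 20) − 0 = 0, and there is no ∂_3, so H_2 ≅ 0.

As a check, the Euler characteristic is 10 − 30 + 20 = 0, which agrees with 1 − 1 + 0 = 0.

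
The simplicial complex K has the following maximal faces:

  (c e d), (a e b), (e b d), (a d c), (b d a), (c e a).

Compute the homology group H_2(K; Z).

K has 5 vertices, 9 edges, 6 triangles.
rank ∂_2 = 5, rank ∂_3 = 0 ⇒ b_2 = 6 − 5 − 0 = 1. So H_2 = Z.

H_2 = Z.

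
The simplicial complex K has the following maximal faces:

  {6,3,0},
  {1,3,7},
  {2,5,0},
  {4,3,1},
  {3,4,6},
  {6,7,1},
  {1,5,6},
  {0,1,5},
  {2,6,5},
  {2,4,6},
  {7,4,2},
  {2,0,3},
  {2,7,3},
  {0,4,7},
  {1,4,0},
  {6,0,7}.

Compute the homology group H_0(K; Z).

H_0 = Z.

Take the total order 0 < 1 < 2 < 3 < 4 < 5 < 6 < 7 on the vertex set. Then K (dimension 2) consists of the simplices:

  0-simplices (8): [0], [1], [2], [3], [4], [5], [6], [7]
  1-simplices (24): (24 of them)
  2-simplices (16): [0,1,4], [0,1,5], [0,2,3], [0,2,5], [0,3,6], [0,4,7], [0,6,7], [1,3,4], [1,3,7], [1,5,6], [1,6,7], [2,3,7], [2,4,6], [2,4,7], [2,5,6], [3,4,6]

giving chain groups C_0 ≅ Z^8, C_1 ≅ Z^24, C_2 ≅ Z^16.

Boundary ∂_1: C_1 → C_0 is given by ∂[p,q] = [q] − [p].
As a 8×24 matrix over Z this has rank 7, with invariant factors (1,1,1,1,1,1,1).

The boundary map ∂_2: C_2 → C_1 maps a triangle to the signed sum of its edges. For instance
  ∂[2,4,6] = [4,6] − [2,6] + [2,4],
  ∂[0,6,7] = [6,7] − [0,7] + [0,6].
The resulting 24×16 matrix has rank 15, and its Smith normal form has invariant factors (1,1,1,1,1,1,1,1,1,1,1,1,1,1,1).

Now H_k = ker ∂_k / im ∂_{k+1}, so:

  H_0: rank C_0 − rank ∂_1 = 8 − 7 = 1, and the invariant factors of ∂_1 are all 1, so H_0 ≅ Z.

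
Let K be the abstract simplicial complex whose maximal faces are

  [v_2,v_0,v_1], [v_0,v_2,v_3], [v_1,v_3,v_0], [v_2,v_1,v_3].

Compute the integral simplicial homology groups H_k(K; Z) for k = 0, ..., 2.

Take the total order v_0 < v_1 < v_2 < v_3 on the vertex set. Then K (dimension 2) consists of the simplices:

  0-simplices (4): [v_0], [v_1], [v_2], [v_3]
  1-simplices (6): [v_0,v_1], [v_0,v_2], [v_0,v_3], [v_1,v_2], [v_1,v_3], [v_2,v_3]
  2-simplices (4): [v_0,v_1,v_2], [v_0,v_1,v_3], [v_0,v_2,v_3], [v_1,v_2,v_3]

so the chain groups are C_0 ≅ Z^4, C_1 ≅ Z^6, C_2 ≅ Z^4.

∂_1: C_1 → C_0 is given by ∂[p,q] = [q] − [p]. For instance
  ∂[v_2,v_3] = [v_3] − [v_2].
As a 4×6 matrix over Z this has rank 3, with invariant factors (1,1,1).

The boundary map ∂_2: C_2 → C_1 acts by ∂[p,q,r] = [q,r] − [p,r] + [p,q]. For instance
  ∂[v_0,v_1,v_3] = [v_1,v_3] − [v_0,v_3] + [v_0,v_1],
  ∂[v_0,v_1,v_2] = [v_1,v_2] − [v_0,v_2] + [v_0,v_1].
The 6×4 boundary matrix has rank 3 and Smith normal form diag(1,1,1).

Now H_k = ker ∂_k / im ∂_{k+1}, so:

  H_0: rank C_0 − rank ∂_1 = 4 − 3 = 1, and the invariant factors of ∂_1 are all 1, so H_0 = Z.
  H_1: rank ker ∂_1 − rank ∂_2 = (6 − 3) − 3 = 0, and the invariant factors of ∂_2 are all 1, so H_1 = 0.
  H_2: rank ker ∂_2 − rank ∂_3 = (4 − 3) − 0 = 1, and there is no ∂_3, so H_2 = Z.

As a check, the Euler characteristic is 4 − 6 + 4 = 2, which agrees with 1 − 0 + 1 = 2.

H_0 ≅ Z,  H_1 = 0,  H_2 ≅ Z.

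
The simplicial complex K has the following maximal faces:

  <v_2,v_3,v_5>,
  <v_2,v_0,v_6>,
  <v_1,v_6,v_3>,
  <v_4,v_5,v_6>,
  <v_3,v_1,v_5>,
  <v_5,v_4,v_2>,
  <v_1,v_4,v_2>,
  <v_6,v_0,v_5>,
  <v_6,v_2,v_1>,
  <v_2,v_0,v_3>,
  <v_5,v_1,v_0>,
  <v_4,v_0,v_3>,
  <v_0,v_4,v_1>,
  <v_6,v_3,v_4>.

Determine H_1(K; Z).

H_1 = Z^2.

Order the vertices as v_0 < v_1 < v_2 < v_3 < v_4 < v_5 < v_6. Listing each simplex with vertices in this order, K has dimension 2 with simplices:

  0-simplices (7): [v_0], [v_1], [v_2], [v_3], [v_4], [v_5], [v_6]
  1-simplices (21): (21 of them)
  2-simplices (14): (14 of them)

giving chain groups C_0 ≅ Z^7, C_1 ≅ Z^21, C_2 ≅ Z^14.

The boundary map ∂_1: C_1 → C_0 sends each edge [p,q] (with p < q) to q − p. For instance
  ∂[v_2,v_6] = [v_6] − [v_2].
As a 7×21 matrix over Z this has rank 6, with invariant factors (1,1,1,1,1,1).

The boundary map ∂_2: C_2 → C_1 sends each 2-simplex [p,q,r] to [q,r] − [p,r] + [p,q]. For instance
  ∂[v_0,v_2,v_6] = [v_2,v_6] − [v_0,v_6] + [v_0,v_2],
  ∂[v_4,v_5,v_6] = [v_5,v_6] − [v_4,v_6] + [v_4,v_5].
The 21×14 boundary matrix has rank 13 and Smith normal form diag(1,1,1,1,1,1,1,1,1,1,1,1,1).

Computing H_k = (kernel of ∂_k) / (image of ∂_{k+1}):

  H_1: rank ker ∂_1 − rank ∂_2 = (21 − 6) − 13 = 2, and the invariant factors of ∂_2 are all 1, so H_1 = Z^2.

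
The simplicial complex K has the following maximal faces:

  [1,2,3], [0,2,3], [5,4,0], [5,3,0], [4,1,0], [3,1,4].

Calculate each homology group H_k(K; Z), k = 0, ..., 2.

Fix the vertex order 0 < 1 < 2 < 3 < 4 < 5 and write every simplex with vertices in increasing order. Then dim K = 2 and the simplices of K are:

  0-simplices (6): [0], [1], [2], [3], [4], [5]
  1-simplices (12): [0,1], [0,2], [0,3], [0,4], [0,5], [1,2], [1,3], [1,4], [2,3], [3,4], [3,5], [4,5]
  2-simplices (6): [0,1,4], [0,2,3], [0,3,5], [0,4,5], [1,2,3], [1,3,4]

giving chain groups C_0 ≅ Z^6, C_1 ≅ Z^12, C_2 ≅ Z^6.

Boundary ∂_1: C_1 → C_0 maps an edge to its endpoints' difference, ∂[p,q] = q − p.
The 6×12 boundary matrix has rank 5 and Smith normal form diag(1,1,1,1,1).

∂_2: C_2 → C_1 acts by ∂[p,q,r] = [q,r] − [p,r] + [p,q]. For instance
  ∂[0,1,4] = [1,4] − [0,4] + [0,1],
  ∂[0,4,5] = [4,5] − [0,5] + [0,4].
As a 12×6 matrix over Z this has rank 6, with invariant factors (1,1,1,1,1,1).

Computing H_k = (kernel of ∂_k) / (image of ∂_{k+1}):

  H_0: rank C_0 − rank ∂_1 = 6 − 5 = 1, and the invariant factors of ∂_1 are all 1, so H_0 ≅ Z.
  H_1: rank ker ∂_1 − rank ∂_2 = (12 − 5) − 6 = 1, and the invariant factors of ∂_2 are all 1, so H_1 ≅ Z.
  H_2: rank ker ∂_2 − rank ∂_3 = (6 − 6) − 0 = 0, and there is no ∂_3, so H_2 ≅ 0.

As a check, the Euler characteristic is 6 − 12 + 6 = 0, which agrees with 1 − 1 + 0 = 0.

H_0 = Z,  H_1 = Z,  H_2 = 0.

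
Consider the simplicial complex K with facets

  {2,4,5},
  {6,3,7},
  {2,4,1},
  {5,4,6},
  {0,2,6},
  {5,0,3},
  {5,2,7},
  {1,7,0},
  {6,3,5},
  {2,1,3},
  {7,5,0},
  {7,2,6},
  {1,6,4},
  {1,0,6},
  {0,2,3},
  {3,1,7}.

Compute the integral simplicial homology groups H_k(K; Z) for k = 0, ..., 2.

H_0 = Z,  H_1 = Z^2,  H_2 = Z.

We work with the vertex ordering 0 < 1 < 2 < 3 < 4 < 5 < 6 < 7. The simplices of K, each written with vertices in increasing order, are:

  0-simplices (8): [0], [1], [2], [3], [4], [5], [6], [7]
  1-simplices (24): (24 of them)
  2-simplices (16): [0,1,6], [0,1,7], [0,2,3], [0,2,6], [0,3,5], [0,5,7], [1,2,3], [1,2,4], [1,3,7], [1,4,6], [2,4,5], [2,5,7], [2,6,7], [3,5,6], [3,6,7], [4,5,6]

giving chain groups C_0 ≅ Z^8, C_1 ≅ Z^24, C_2 ≅ Z^16.

∂_1: C_1 → C_0 is given by ∂[p,q] = [q] − [p].
The resulting 8×24 matrix has rank 7, and its Smith normal form has invariant factors (1,1,1,1,1,1,1).

The boundary map ∂_2: C_2 → C_1 acts by ∂[p,q,r] = [q,r] − [p,r] + [p,q]. For instance
  ∂[2,4,5] = [4,5] − [2,5] + [2,4],
  ∂[1,4,6] = [4,6] − [1,6] + [1,4].
The 24×16 boundary matrix has rank 15 and Smith normal form diag(1,1,1,1,1,1,1,1,1,1,1,1,1,1,1).

From H_k ≅ ker(∂_k) / im(∂_{k+1}) we obtain:

  H_0: rank C_0 − rank ∂_1 = 8 − 7 = 1, and the invariant factors of ∂_1 are all 1, so H_0 = Z.
  H_1: rank ker ∂_1 − rank ∂_2 = (24 − 7) − 15 = 2, and the invariant factors of ∂_2 are all 1, so H_1 = Z^2.
  H_2: rank ker ∂_2 − rank ∂_3 = (16 − 15) − 0 = 1, and there is no ∂_3, so H_2 = Z.

As a check, the Euler characteristic is 8 − 24 + 16 = 0, which agrees with 1 − 2 + 1 = 0.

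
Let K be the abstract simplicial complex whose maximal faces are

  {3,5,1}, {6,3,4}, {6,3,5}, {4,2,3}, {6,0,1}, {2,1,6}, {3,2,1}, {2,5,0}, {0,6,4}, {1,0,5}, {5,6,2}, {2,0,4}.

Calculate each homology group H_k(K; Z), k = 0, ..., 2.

Take the total order 0 < 1 < 2 < 3 < 4 < 5 < 6 on the vertex set. Then K (dimension 2) consists of the simplices:

  0-simplices (7): [0], [1], [2], [3], [4], [5], [6]
  1-simplices (18): [0,1], [0,2], [0,4], [0,5], [0,6], [1,2], [1,3], [1,5], [1,6], [2,3], [2,4], [2,5], [2,6], [3,4], [3,5], [3,6], [4,6], [5,6]
  2-simplices (12): [0,1,5], [0,1,6], [0,2,4], [0,2,5], [0,4,6], [1,2,3], [1,2,6], [1,3,5], [2,3,4], [2,5,6], [3,4,6], [3,5,6]

Hence C_0 ≅ Z^7, C_1 ≅ Z^18, C_2 ≅ Z^12.

The boundary map ∂_1: C_1 → C_0 maps an edge to its endpoints' difference, ∂[p,q] = q − p. For instance
  ∂[0,5] = [5] − [0].
The 7×18 boundary matrix has rank 6 and Smith normal form diag(1,1,1,1,1,1).

The boundary map ∂_2: C_2 → C_1 sends each 2-simplex [p,q,r] to [q,r] − [p,r] + [p,q]. For instance
  ∂[2,5,6] = [5,6] − [2,6] + [2,5],
  ∂[0,2,4] = [2,4] − [0,4] + [0,2].
The 18×12 boundary matrix has rank 12 and Smith normal form diag(1,1,1,1,1,1,1,1,1,1,1,2).

Computing H_k = (kernel of ∂_k) / (image of ∂_{k+1}):

  H_0: rank C_0 − rank ∂_1 = 7 − 6 = 1, and the invariant factors of ∂_1 are all 1, so H_0 ≅ Z.
  H_1: rank ker ∂_1 − rank ∂_2 = (18 − 6) − 12 = 0, and ∂_2 has invariant factor 2 > 1, so H_1 ≅ Z/2Z.
  H_2: rank ker ∂_2 − rank ∂_3 = (12 − 12) − 0 = 0, and there is no ∂_3, so H_2 ≅ 0.

H_0 = Z,  H_1 = Z/2Z,  H_2 = 0.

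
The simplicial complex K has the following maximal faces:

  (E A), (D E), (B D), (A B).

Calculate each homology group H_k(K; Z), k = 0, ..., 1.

H_0 = Z,  H_1 = Z.

Take the total order A < B < D < E on the vertex set. Then K (dimension 1) consists of the simplices:

  0-simplices (4): A, B, D, E
  1-simplices (4): AB, AE, BD, DE

so the chain groups are C_0 ≅ Z^4, C_1 ≅ Z^4.

∂_1: C_1 → C_0 maps an edge to its endpoints' difference, ∂[p,q] = q − p. For instance
  ∂DE = E − D.
This gives a 4×4 integer matrix of rank 3; reducing to Smith normal form yields diagonal entries (1,1,1).

From H_k ≅ ker(∂_k) / im(∂_{k+1}) we obtain:

  H_0: rank C_0 − rank ∂_1 = 4 − 3 = 1, and the invariant factors of ∂_1 are all 1, so H_0 ≅ Z.
  H_1: rank ker ∂_1 − rank ∂_2 = (4 − 3) − 0 = 1, and there is no ∂_2, so H_1 ≅ Z.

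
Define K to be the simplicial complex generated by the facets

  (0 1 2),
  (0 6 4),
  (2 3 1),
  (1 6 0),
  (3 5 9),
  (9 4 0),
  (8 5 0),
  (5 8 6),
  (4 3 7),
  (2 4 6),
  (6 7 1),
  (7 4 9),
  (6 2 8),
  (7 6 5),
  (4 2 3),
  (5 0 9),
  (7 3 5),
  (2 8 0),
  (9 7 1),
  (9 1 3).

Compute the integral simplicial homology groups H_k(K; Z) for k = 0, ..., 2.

We work with the vertex ordering 0 < 1 < 2 < 3 < 4 < 5 < 6 < 7 < 8 < 9. The simplices of K, each written with vertices in increasing order, are:

  0-simplices (10): [0], [1], [2], [3], [4], [5], [6], [7], [8], [9]
  1-simplices (30): (30 of them)
  2-simplices (20): (20 of them)

giving chain groups C_0 ≅ Z^10, C_1 ≅ Z^30, C_2 ≅ Z^20.

Boundary ∂_1: C_1 → C_0 maps an edge to its endpoints' difference, ∂[p,q] = q − p.
As a 10×30 matrix over Z this has rank 9, with invariant factors (1,1,1,1,1,1,1,1,1).

The boundary map ∂_2: C_2 → C_1 sends each 2-simplex [p,q,r] to [q,r] − [p,r] + [p,q]. For instance
  ∂[3,4,7] = [4,7] − [3,7] + [3,4],
  ∂[0,1,6] = [1,6] − [0,6] + [0,1].
The resulting 30×20 matrix has rank 20, and its Smith normal form has invariant factors (1,1,1,1,1,1,1,1,1,1,1,1,1,1,1,1,1,1,1,2).

Reading off H_k = ker ∂_k / im ∂_{k+1}:

  H_0: rank C_0 − rank ∂_1 = 10 − 9 = 1, and the invariant factors of ∂_1 are all 1, so H_0 ≅ Z.
  H_1: rank ker ∂_1 − rank ∂_2 = (30 − 9) − 20 = 1, and ∂_2 has invariant factor 2 > 1, so H_1 ≅ Z ⊕ Z_2.
  H_2: rank ker ∂_2 − rank ∂_3 = (20 − 20) − 0 = 0, and there is no ∂_3, so H_2 ≅ 0.

As a check, the Euler characteristic is 10 − 30 + 20 = 0, which agrees with 1 − 1 + 0 = 0.

H_0 = Z,  H_1 = Z ⊕ Z_2,  H_2 = 0.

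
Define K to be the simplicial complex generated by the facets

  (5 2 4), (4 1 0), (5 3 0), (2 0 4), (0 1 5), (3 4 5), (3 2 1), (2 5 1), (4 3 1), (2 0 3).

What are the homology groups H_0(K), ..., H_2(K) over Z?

H_0 ≅ Z,  H_1 ≅ Z_2,  H_2 = 0.

Take the total order 0 < 1 < 2 < 3 < 4 < 5 on the vertex set. Then K (dimension 2) consists of the simplices:

  0-simplices (6): [0], [1], [2], [3], [4], [5]
  1-simplices (15): [0,1], [0,2], [0,3], [0,4], [0,5], [1,2], [1,3], [1,4], [1,5], [2,3], [2,4], [2,5], [3,4], [3,5], [4,5]
  2-simplices (10): [0,1,4], [0,1,5], [0,2,3], [0,2,4], [0,3,5], [1,2,3], [1,2,5], [1,3,4], [2,4,5], [3,4,5]

so the chain groups are C_0 ≅ Z^6, C_1 ≅ Z^15, C_2 ≅ Z^10.

∂_1: C_1 → C_0 is given by ∂[p,q] = [q] − [p]. For instance
  ∂[0,2] = [2] − [0].
The 6×15 boundary matrix has rank 5 and Smith normal form diag(1,1,1,1,1).

Boundary ∂_2: C_2 → C_1 acts by ∂[p,q,r] = [q,r] − [p,r] + [p,q]. For instance
  ∂[1,2,3] = [2,3] − [1,3] + [1,2],
  ∂[0,1,4] = [1,4] − [0,4] + [0,1].
The resulting 15×10 matrix has rank 10, and its Smith normal form has invariant factors (1,1,1,1,1,1,1,1,1,2).

From H_k ≅ ker(∂_k) / im(∂_{k+1}) we obtain:

  H_0: rank C_0 − rank ∂_1 = 6 − 5 = 1, and the invariant factors of ∂_1 are all 1, so H_0 = Z.
  H_1: rank ker ∂_1 − rank ∂_2 = (15 − 5) − 10 = 0, and ∂_2 has invariant factor 2 > 1, so H_1 = Z_2.
  H_2: rank ker ∂_2 − rank ∂_3 = (10 − 10) − 0 = 0, and there is no ∂_3, so H_2 = 0.

(K is a triangulation of the real projective plane RP^2.)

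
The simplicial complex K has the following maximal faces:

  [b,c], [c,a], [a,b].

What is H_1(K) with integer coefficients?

Order the vertices as a < b < c. Listing each simplex with vertices in this order, K has dimension 1 with simplices:

  0-simplices (3): a, b, c
  1-simplices (3): ab, ac, bc

Hence C_0 ≅ Z^3, C_1 ≅ Z^3.

The boundary map ∂_1: C_1 → C_0 sends each edge [p,q] (with p < q) to q − p. For instance
  ∂ac = c − a.
As a 3×3 matrix over Z this has rank 2, with invariant factors (1,1).

Now H_k = ker ∂_k / im ∂_{k+1}, so:

  H_1: rank ker ∂_1 − rank ∂_2 = (3 − 2) − 0 = 1, and there is no ∂_2, so H_1 ≅ Z.

H_1 = Z.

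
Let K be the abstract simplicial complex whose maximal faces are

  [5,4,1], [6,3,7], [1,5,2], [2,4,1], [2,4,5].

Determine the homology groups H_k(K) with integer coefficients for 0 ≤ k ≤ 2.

Take the total order 1 < 2 < 3 < 4 < 5 < 6 < 7 on the vertex set. Then K (dimension 2) consists of the simplices:

  0-simplices (7): [1], [2], [3], [4], [5], [6], [7]
  1-simplices (9): [1,2], [1,4], [1,5], [2,4], [2,5], [3,6], [3,7], [4,5], [6,7]
  2-simplices (5): [1,2,4], [1,2,5], [1,4,5], [2,4,5], [3,6,7]

giving chain groups C_0 ≅ Z^7, C_1 ≅ Z^9, C_2 ≅ Z^5.

∂_1: C_1 → C_0 sends each edge [p,q] (with p < q) to q − p.
As a 7×9 matrix over Z this has rank 5, with invariant factors (1,1,1,1,1).

Boundary ∂_2: C_2 → C_1 maps a triangle to the signed sum of its edges. For instance
  ∂[1,2,4] = [2,4] − [1,4] + [1,2],
  ∂[3,6,7] = [6,7] − [3,7] + [3,6].
This gives a 9×5 integer matrix of rank 4; reducing to Smith normal form yields diagonal entries (1,1,1,1).

From H_k ≅ ker(∂_k) / im(∂_{k+1}) we obtain:

  H_0: rank C_0 − rank ∂_1 = 7 − 5 = 2, and the invariant factors of ∂_1 are all 1, so H_0 ≅ Z^2.
  H_1: rank ker ∂_1 − rank ∂_2 = (9 − 5) − 4 = 0, and the invariant factors of ∂_2 are all 1, so H_1 ≅ 0.
  H_2: rank ker ∂_2 − rank ∂_3 = (5 − 4) − 0 = 1, and there is no ∂_3, so H_2 ≅ Z.

(K is a triangulation of the disjoint union of the 2-sphere S^2 and the 2-simplex.)

H_0 = Z^2,  H_1 = 0,  H_2 = Z.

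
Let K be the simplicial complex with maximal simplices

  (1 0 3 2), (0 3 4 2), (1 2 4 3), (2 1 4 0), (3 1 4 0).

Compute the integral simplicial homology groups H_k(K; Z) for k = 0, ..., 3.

Fix the vertex order 0 < 1 < 2 < 3 < 4 and write every simplex with vertices in increasing order. Then dim K = 3 and the simplices of K are:

  0-simplices (5): [0], [1], [2], [3], [4]
  1-simplices (10): [0,1], [0,2], [0,3], [0,4], [1,2], [1,3], [1,4], [2,3], [2,4], [3,4]
  2-simplices (10): [0,1,2], [0,1,3], [0,1,4], [0,2,3], [0,2,4], [0,3,4], [1,2,3], [1,2,4], [1,3,4], [2,3,4]
  3-simplices (5): [0,1,2,3], [0,1,2,4], [0,1,3,4], [0,2,3,4], [1,2,3,4]

giving chain groups C_0 ≅ Z^5, C_1 ≅ Z^10, C_2 ≅ Z^10, C_3 ≅ Z^5.

Boundary ∂_1: C_1 → C_0 is given by ∂[p,q] = [q] − [p].
As a 5×10 matrix over Z this has rank 4, with invariant factors (1,1,1,1).

Boundary ∂_2: C_2 → C_1 maps a triangle to the signed sum of its edges. For instance
  ∂[1,3,4] = [3,4] − [1,4] + [1,3],
  ∂[0,2,3] = [2,3] − [0,3] + [0,2].
The 10×10 boundary matrix has rank 6 and Smith normal form diag(1,1,1,1,1,1).

∂_3: C_3 → C_2 sends each 3-simplex σ to the alternating sum Σ_i (−1)^i (σ with its i-th vertex removed). For instance
  ∂[0,1,2,4] = [1,2,4] − [0,2,4] + [0,1,4] − [0,1,2],
  ∂[1,2,3,4] = [2,3,4] − [1,3,4] + [1,2,4] − [1,2,3].
This gives a 10×5 integer matrix of rank 4; reducing to Smith normal form yields diagonal entries (1,1,1,1).

Computing H_k = (kernel of ∂_k) / (image of ∂_{k+1}):

  H_0: rank C_0 − rank ∂_1 = 5 − 4 = 1, and the invariant factors of ∂_1 are all 1, so H_0 = Z.
  H_1: rank ker ∂_1 − rank ∂_2 = (10 − 4) − 6 = 0, and the invariant factors of ∂_2 are all 1, so H_1 = 0.
  H_2: rank ker ∂_2 − rank ∂_3 = (10 − 6) − 4 = 0, and the invariant factors of ∂_3 are all 1, so H_2 = 0.
  H_3: rank ker ∂_3 − rank ∂_4 = (5 − 4) − 0 = 1, and there is no ∂_4, so H_3 = Z.

As a check, the Euler characteristic is 5 − 10 + 10 − 5 = 0, which agrees with 1 − 0 + 0 − 1 = 0.
(K is a triangulation of the 3-sphere S^3.)

H_0 ≅ Z,  H_1 = 0,  H_2 = 0,  H_3 ≅ Z.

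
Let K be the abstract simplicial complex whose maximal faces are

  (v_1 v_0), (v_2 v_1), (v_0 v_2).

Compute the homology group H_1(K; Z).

H_1 ≅ Z.

We work with the vertex ordering v_0 < v_1 < v_2. The simplices of K, each written with vertices in increasing order, are:

  0-simplices (3): [v_0], [v_1], [v_2]
  1-simplices (3): [v_0,v_1], [v_0,v_2], [v_1,v_2]

giving chain groups C_0 ≅ Z^3, C_1 ≅ Z^3.

Boundary ∂_1: C_1 → C_0 sends each edge [p,q] (with p < q) to q − p. For instance
  ∂[v_0,v_1] = [v_1] − [v_0].
This gives a 3×3 integer matrix of rank 2; reducing to Smith normal form yields diagonal entries (1,1).

From H_k ≅ ker(∂_k) / im(∂_{k+1}) we obtain:

  H_1: rank ker ∂_1 − rank ∂_2 = (3 − 2) − 0 = 1, and there is no ∂_2, so H_1 ≅ Z.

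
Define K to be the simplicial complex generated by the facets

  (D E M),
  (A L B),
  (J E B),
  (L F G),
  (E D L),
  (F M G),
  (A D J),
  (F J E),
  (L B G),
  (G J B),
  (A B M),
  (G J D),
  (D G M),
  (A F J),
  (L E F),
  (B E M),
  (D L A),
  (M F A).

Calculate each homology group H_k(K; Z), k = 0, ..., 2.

Take the total order A < B < D < E < F < G < J < L < M on the vertex set. Then K (dimension 2) consists of the simplices:

  0-simplices (9): A, B, D, E, F, G, J, L, M
  1-simplices (27): AB, AD, AF, AJ, AL, AM, BE, BG, BJ, BL, BM, DE, DG, DJ, DL, DM, EF, EJ, EL, EM, FG, FJ, FL, FM, GJ, GL, GM
  2-simplices (18): ABL, ABM, ADJ, ADL, AFJ, AFM, BEJ, BEM, BGJ, BGL, DEL, DEM, DGJ, DGM, EFJ, EFL, FGL, FGM

giving chain groups C_0 ≅ Z^9, C_1 ≅ Z^27, C_2 ≅ Z^18.

∂_1: C_1 → C_0 maps an edge to its endpoints' difference, ∂[p,q] = q − p. For instance
  ∂GM = M − G.
The resulting 9×27 matrix has rank 8, and its Smith normal form has invariant factors (1,1,1,1,1,1,1,1).

∂_2: C_2 → C_1 maps a triangle to the signed sum of its edges. For instance
  ∂BEJ = EJ − BJ + BE,
  ∂ADJ = DJ − AJ + AD.
The resulting 27×18 matrix has rank 17, and its Smith normal form has invariant factors (1,1,1,1,1,1,1,1,1,1,1,1,1,1,1,1,1).

Computing H_k = (kernel of ∂_k) / (image of ∂_{k+1}):

  H_0: rank C_0 − rank ∂_1 = 9 − 8 = 1, and the invariant factors of ∂_1 are all 1, so H_0 ≅ Z.
  H_1: rank ker ∂_1 − rank ∂_2 = (27 − 8) − 17 = 2, and the invariant factors of ∂_2 are all 1, so H_1 ≅ Z^2.
  H_2: rank ker ∂_2 − rank ∂_3 = (18 − 17) − 0 = 1, and there is no ∂_3, so H_2 ≅ Z.

H_0 ≅ Z,  H_1 ≅ Z^2,  H_2 ≅ Z.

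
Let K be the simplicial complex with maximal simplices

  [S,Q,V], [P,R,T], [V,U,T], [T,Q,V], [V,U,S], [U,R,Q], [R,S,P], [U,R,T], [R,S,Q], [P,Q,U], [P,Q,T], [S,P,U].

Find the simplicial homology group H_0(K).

K has 7 vertices, 18 edges, 12 triangles.
rank ∂_0 = 0, rank ∂_1 = 6 ⇒ b_0 = 7 − 0 − 6 = 1; all invariant factors of ∂_1 are 1 so no torsion. So H_0 = Z.

H_0 ≅ Z.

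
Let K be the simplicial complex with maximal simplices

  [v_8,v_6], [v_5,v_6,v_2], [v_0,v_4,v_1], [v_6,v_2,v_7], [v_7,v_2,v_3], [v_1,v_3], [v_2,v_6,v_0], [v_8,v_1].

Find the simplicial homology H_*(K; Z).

H_0 ≅ Z,  H_1 ≅ Z^2,  H_2 = 0.

Order the vertices as v_0 < v_1 < v_2 < v_3 < v_4 < v_5 < v_6 < v_7 < v_8. Listing each simplex with vertices in this order, K has dimension 2 with simplices:

  0-simplices (9): [v_0], [v_1], [v_2], [v_3], [v_4], [v_5], [v_6], [v_7], [v_8]
  1-simplices (15): (15 of them)
  2-simplices (5): [v_0,v_1,v_4], [v_0,v_2,v_6], [v_2,v_3,v_7], [v_2,v_5,v_6], [v_2,v_6,v_7]

Hence C_0 ≅ Z^9, C_1 ≅ Z^15, C_2 ≅ Z^5.

∂_1: C_1 → C_0 maps an edge to its endpoints' difference, ∂[p,q] = q − p. For instance
  ∂[v_1,v_3] = [v_3] − [v_1].
The resulting 9×15 matrix has rank 8, and its Smith normal form has invariant factors (1,1,1,1,1,1,1,1).

Boundary ∂_2: C_2 → C_1 sends each 2-simplex [p,q,r] to [q,r] − [p,r] + [p,q]. For instance
  ∂[v_2,v_3,v_7] = [v_3,v_7] − [v_2,v_7] + [v_2,v_3],
  ∂[v_2,v_6,v_7] = [v_6,v_7] − [v_2,v_7] + [v_2,v_6].
The 15×5 boundary matrix has rank 5 and Smith normal form diag(1,1,1,1,1).

From H_k ≅ ker(∂_k) / im(∂_{k+1}) we obtain:

  H_0: rank C_0 − rank ∂_1 = 9 − 8 = 1, and the invariant factors of ∂_1 are all 1, so H_0 ≅ Z.
  H_1: rank ker ∂_1 − rank ∂_2 = (15 − 8) − 5 = 2, and the invariant factors of ∂_2 are all 1, so H_1 ≅ Z^2.
  H_2: rank ker ∂_2 − rank ∂_3 = (5 − 5) − 0 = 0, and there is no ∂_3, so H_2 ≅ 0.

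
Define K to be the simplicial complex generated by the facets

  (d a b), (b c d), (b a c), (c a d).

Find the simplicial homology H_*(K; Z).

H_0 = Z,  H_1 = 0,  H_2 = Z.

K has 4 vertices, 6 edges, 4 triangles.
rank ∂_0 = 0, rank ∂_1 = 3 ⇒ b_0 = 4 − 0 − 3 = 1; all invariant factors of ∂_1 are 1 so no torsion. So H_0 ≅ Z.
rank ∂_1 = 3, rank ∂_2 = 3 ⇒ b_1 = 6 − 3 − 3 = 0; all invariant factors of ∂_2 are 1 so no torsion. So H_1 ≅ 0.
rank ∂_2 = 3, rank ∂_3 = 0 ⇒ b_2 = 4 − 3 − 0 = 1. So H_2 ≅ Z.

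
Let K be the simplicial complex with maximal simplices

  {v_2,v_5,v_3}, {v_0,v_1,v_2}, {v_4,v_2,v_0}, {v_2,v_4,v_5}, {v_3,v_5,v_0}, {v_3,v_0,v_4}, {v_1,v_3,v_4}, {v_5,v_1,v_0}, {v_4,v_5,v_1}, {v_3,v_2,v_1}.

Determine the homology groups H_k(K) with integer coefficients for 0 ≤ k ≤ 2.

H_0 ≅ Z,  H_1 ≅ Z/2,  H_2 = 0.

We work with the vertex ordering v_0 < v_1 < v_2 < v_3 < v_4 < v_5. The simplices of K, each written with vertices in increasing order, are:

  0-simplices (6): [v_0], [v_1], [v_2], [v_3], [v_4], [v_5]
  1-simplices (15): (15 of them)
  2-simplices (10): [v_0,v_1,v_2], [v_0,v_1,v_5], [v_0,v_2,v_4], [v_0,v_3,v_4], [v_0,v_3,v_5], [v_1,v_2,v_3], [v_1,v_3,v_4], [v_1,v_4,v_5], [v_2,v_3,v_5], [v_2,v_4,v_5]

giving chain groups C_0 ≅ Z^6, C_1 ≅ Z^15, C_2 ≅ Z^10.

∂_1: C_1 → C_0 maps an edge to its endpoints' difference, ∂[p,q] = q − p.
This gives a 6×15 integer matrix of rank 5; reducing to Smith normal form yields diagonal entries (1,1,1,1,1).

Boundary ∂_2: C_2 → C_1 maps a triangle to the signed sum of its edges. For instance
  ∂[v_1,v_2,v_3] = [v_2,v_3] − [v_1,v_3] + [v_1,v_2],
  ∂[v_0,v_1,v_2] = [v_1,v_2] − [v_0,v_2] + [v_0,v_1].
The resulting 15×10 matrix has rank 10, and its Smith normal form has invariant factors (1,1,1,1,1,1,1,1,1,2).

Reading off H_k = ker ∂_k / im ∂_{k+1}:

  H_0: rank C_0 − rank ∂_1 = 6 − 5 = 1, and the invariant factors of ∂_1 are all 1, so H_0 = Z.
  H_1: rank ker ∂_1 − rank ∂_2 = (15 − 5) − 10 = 0, and ∂_2 has invariant factor 2 > 1, so H_1 = Z/2.
  H_2: rank ker ∂_2 − rank ∂_3 = (10 − 10) − 0 = 0, and there is no ∂_3, so H_2 = 0.

As a check, the Euler characteristic is 6 − 15 + 10 = 1, which agrees with 1 − 0 + 0 = 1.
(K is a triangulation of the real projective plane RP^2.)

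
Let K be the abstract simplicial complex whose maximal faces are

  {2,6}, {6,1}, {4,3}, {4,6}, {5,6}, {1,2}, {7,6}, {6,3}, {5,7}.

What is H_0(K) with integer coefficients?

H_0 = Z.

We work with the vertex ordering 1 < 2 < 3 < 4 < 5 < 6 < 7. The simplices of K, each written with vertices in increasing order, are:

  0-simplices (7): [1], [2], [3], [4], [5], [6], [7]
  1-simplices (9): [1,2], [1,6], [2,6], [3,4], [3,6], [4,6], [5,6], [5,7], [6,7]

Hence C_0 ≅ Z^7, C_1 ≅ Z^9.

The boundary map ∂_1: C_1 → C_0 sends each edge [p,q] (with p < q) to q − p. For instance
  ∂[5,7] = [7] − [5].
The 7×9 boundary matrix has rank 6 and Smith normal form diag(1,1,1,1,1,1).

Now H_k = ker ∂_k / im ∂_{k+1}, so:

  H_0: rank C_0 − rank ∂_1 = 7 − 6 = 1, and the invariant factors of ∂_1 are all 1, so H_0 ≅ Z.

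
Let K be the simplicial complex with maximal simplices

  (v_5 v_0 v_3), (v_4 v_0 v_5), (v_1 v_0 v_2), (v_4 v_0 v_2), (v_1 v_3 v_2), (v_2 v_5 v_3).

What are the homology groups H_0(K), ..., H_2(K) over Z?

H_0 = Z,  H_1 = Z,  H_2 = 0.

Fix the vertex order v_0 < v_1 < v_2 < v_3 < v_4 < v_5 and write every simplex with vertices in increasing order. Then dim K = 2 and the simplices of K are:

  0-simplices (6): [v_0], [v_1], [v_2], [v_3], [v_4], [v_5]
  1-simplices (12): [v_0,v_1], [v_0,v_2], [v_0,v_3], [v_0,v_4], [v_0,v_5], [v_1,v_2], [v_1,v_3], [v_2,v_3], [v_2,v_4], [v_2,v_5], [v_3,v_5], [v_4,v_5]
  2-simplices (6): [v_0,v_1,v_2], [v_0,v_2,v_4], [v_0,v_3,v_5], [v_0,v_4,v_5], [v_1,v_2,v_3], [v_2,v_3,v_5]

Hence C_0 ≅ Z^6, C_1 ≅ Z^12, C_2 ≅ Z^6.

The boundary map ∂_1: C_1 → C_0 sends each edge [p,q] (with p < q) to q − p.
The 6×12 boundary matrix has rank 5 and Smith normal form diag(1,1,1,1,1).

∂_2: C_2 → C_1 maps a triangle to the signed sum of its edges. For instance
  ∂[v_0,v_2,v_4] = [v_2,v_4] − [v_0,v_4] + [v_0,v_2],
  ∂[v_0,v_4,v_5] = [v_4,v_5] − [v_0,v_5] + [v_0,v_4].
As a 12×6 matrix over Z this has rank 6, with invariant factors (1,1,1,1,1,1).

Reading off H_k = ker ∂_k / im ∂_{k+1}:

  H_0: rank C_0 − rank ∂_1 = 6 − 5 = 1, and the invariant factors of ∂_1 are all 1, so H_0 = Z.
  H_1: rank ker ∂_1 − rank ∂_2 = (12 − 5) − 6 = 1, and the invariant factors of ∂_2 are all 1, so H_1 = Z.
  H_2: rank ker ∂_2 − rank ∂_3 = (6 − 6) − 0 = 0, and there is no ∂_3, so H_2 = 0.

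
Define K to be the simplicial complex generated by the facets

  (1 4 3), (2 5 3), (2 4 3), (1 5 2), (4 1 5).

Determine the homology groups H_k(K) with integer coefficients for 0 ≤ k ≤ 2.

H_0 ≅ Z,  H_1 ≅ Z,  H_2 = 0.

We work with the vertex ordering 1 < 2 < 3 < 4 < 5. The simplices of K, each written with vertices in increasing order, are:

  0-simplices (5): [1], [2], [3], [4], [5]
  1-simplices (10): [1,2], [1,3], [1,4], [1,5], [2,3], [2,4], [2,5], [3,4], [3,5], [4,5]
  2-simplices (5): [1,2,5], [1,3,4], [1,4,5], [2,3,4], [2,3,5]

giving chain groups C_0 ≅ Z^5, C_1 ≅ Z^10, C_2 ≅ Z^5.

∂_1: C_1 → C_0 sends each edge [p,q] (with p < q) to q − p.
The 5×10 boundary matrix has rank 4 and Smith normal form diag(1,1,1,1).

The boundary map ∂_2: C_2 → C_1 sends each 2-simplex [p,q,r] to [q,r] − [p,r] + [p,q]. For instance
  ∂[1,2,5] = [2,5] − [1,5] + [1,2],
  ∂[2,3,5] = [3,5] − [2,5] + [2,3].
As a 10×5 matrix over Z this has rank 5, with invariant factors (1,1,1,1,1).

Computing H_k = (kernel of ∂_k) / (image of ∂_{k+1}):

  H_0: rank C_0 − rank ∂_1 = 5 − 4 = 1, and the invariant factors of ∂_1 are all 1, so H_0 = Z.
  H_1: rank ker ∂_1 − rank ∂_2 = (10 − 4) − 5 = 1, and the invariant factors of ∂_2 are all 1, so H_1 = Z.
  H_2: rank ker ∂_2 − rank ∂_3 = (5 − 5) − 0 = 0, and there is no ∂_3, so H_2 = 0.

(K is a triangulation of the Möbius band.)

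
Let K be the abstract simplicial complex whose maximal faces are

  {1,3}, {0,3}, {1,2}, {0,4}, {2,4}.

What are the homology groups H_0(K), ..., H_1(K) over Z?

Order the vertices as 0 < 1 < 2 < 3 < 4. Listing each simplex with vertices in this order, K has dimension 1 with simplices:

  0-simplices (5): [0], [1], [2], [3], [4]
  1-simplices (5): [0,3], [0,4], [1,2], [1,3], [2,4]

Hence C_0 ≅ Z^5, C_1 ≅ Z^5.

The boundary map ∂_1: C_1 → C_0 is given by ∂[p,q] = [q] − [p]. For instance
  ∂[0,4] = [4] − [0].
This gives a 5×5 integer matrix of rank 4; reducing to Smith normal form yields diagonal entries (1,1,1,1).

From H_k ≅ ker(∂_k) / im(∂_{k+1}) we obtain:

  H_0: rank C_0 − rank ∂_1 = 5 − 4 = 1, and the invariant factors of ∂_1 are all 1, so H_0 ≅ Z.
  H_1: rank ker ∂_1 − rank ∂_2 = (5 − 4) − 0 = 1, and there is no ∂_2, so H_1 ≅ Z.

H_0 ≅ Z,  H_1 ≅ Z.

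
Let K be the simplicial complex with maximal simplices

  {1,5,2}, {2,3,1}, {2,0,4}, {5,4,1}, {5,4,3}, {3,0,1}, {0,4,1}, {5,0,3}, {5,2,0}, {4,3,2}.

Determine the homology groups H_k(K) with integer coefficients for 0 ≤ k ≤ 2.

H_0 ≅ Z,  H_1 ≅ Z_2,  H_2 = 0.

We work with the vertex ordering 0 < 1 < 2 < 3 < 4 < 5. The simplices of K, each written with vertices in increasing order, are:

  0-simplices (6): [0], [1], [2], [3], [4], [5]
  1-simplices (15): [0,1], [0,2], [0,3], [0,4], [0,5], [1,2], [1,3], [1,4], [1,5], [2,3], [2,4], [2,5], [3,4], [3,5], [4,5]
  2-simplices (10): [0,1,3], [0,1,4], [0,2,4], [0,2,5], [0,3,5], [1,2,3], [1,2,5], [1,4,5], [2,3,4], [3,4,5]

Hence C_0 ≅ Z^6, C_1 ≅ Z^15, C_2 ≅ Z^10.

∂_1: C_1 → C_0 sends each edge [p,q] (with p < q) to q − p. For instance
  ∂[2,5] = [5] − [2].
The 6×15 boundary matrix has rank 5 and Smith normal form diag(1,1,1,1,1).

∂_2: C_2 → C_1 maps a triangle to the signed sum of its edges. For instance
  ∂[0,1,3] = [1,3] − [0,3] + [0,1],
  ∂[3,4,5] = [4,5] − [3,5] + [3,4].
As a 15×10 matrix over Z this has rank 10, with invariant factors (1,1,1,1,1,1,1,1,1,2).

Computing H_k = (kernel of ∂_k) / (image of ∂_{k+1}):

  H_0: rank C_0 − rank ∂_1 = 6 − 5 = 1, and the invariant factors of ∂_1 are all 1, so H_0 = Z.
  H_1: rank ker ∂_1 − rank ∂_2 = (15 − 5) − 10 = 0, and ∂_2 has invariant factor 2 > 1, so H_1 = Z_2.
  H_2: rank ker ∂_2 − rank ∂_3 = (10 − 10) − 0 = 0, and there is no ∂_3, so H_2 = 0.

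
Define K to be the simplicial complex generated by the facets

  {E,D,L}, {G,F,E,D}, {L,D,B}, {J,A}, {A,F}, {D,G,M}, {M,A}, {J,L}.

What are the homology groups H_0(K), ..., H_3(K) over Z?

H_0 ≅ Z,  H_1 ≅ Z^2,  H_2 = 0,  H_3 = 0.

Fix the vertex order A < B < D < E < F < G < J < L < M and write every simplex with vertices in increasing order. Then dim K = 3 and the simplices of K are:

  0-simplices (9): A, B, D, E, F, G, J, L, M
  1-simplices (16): AF, AJ, AM, BD, BL, DE, DF, DG, DL, DM, EF, EG, EL, FG, GM, JL
  2-simplices (7): BDL, DEF, DEG, DEL, DFG, DGM, EFG
  3-simplices (1): DEFG

Hence C_0 ≅ Z^9, C_1 ≅ Z^16, C_2 ≅ Z^7, C_3 ≅ Z^1.

The boundary map ∂_1: C_1 → C_0 is given by ∂[p,q] = [q] − [p]. For instance
  ∂BL = L − B.
The 9×16 boundary matrix has rank 8 and Smith normal form diag(1,1,1,1,1,1,1,1).

Boundary ∂_2: C_2 → C_1 maps a triangle to the signed sum of its edges. For instance
  ∂DEL = EL − DL + DE,
  ∂DEG = EG − DG + DE.
The 16×7 boundary matrix has rank 6 and Smith normal form diag(1,1,1,1,1,1).

∂_3: C_3 → C_2 sends each 3-simplex σ to the alternating sum Σ_i (−1)^i (σ with its i-th vertex removed). For instance
  ∂DEFG = EFG − DFG + DEG − DEF.
The 7×1 boundary matrix has rank 1 and Smith normal form diag(1).

From H_k ≅ ker(∂_k) / im(∂_{k+1}) we obtain:

  H_0: rank C_0 − rank ∂_1 = 9 − 8 = 1, and the invariant factors of ∂_1 are all 1, so H_0 = Z.
  H_1: rank ker ∂_1 − rank ∂_2 = (16 − 8) − 6 = 2, and the invariant factors of ∂_2 are all 1, so H_1 = Z^2.
  H_2: rank ker ∂_2 − rank ∂_3 = (7 − 6) − 1 = 0, and the invariant factors of ∂_3 are all 1, so H_2 = 0.
  H_3: rank ker ∂_3 − rank ∂_4 = (1 − 1) − 0 = 0, and there is no ∂_4, so H_3 = 0.

As a check, the Euler characteristic is 9 − 16 + 7 − 1 = -1, which agrees with 1 − 2 + 0 − 0 = -1.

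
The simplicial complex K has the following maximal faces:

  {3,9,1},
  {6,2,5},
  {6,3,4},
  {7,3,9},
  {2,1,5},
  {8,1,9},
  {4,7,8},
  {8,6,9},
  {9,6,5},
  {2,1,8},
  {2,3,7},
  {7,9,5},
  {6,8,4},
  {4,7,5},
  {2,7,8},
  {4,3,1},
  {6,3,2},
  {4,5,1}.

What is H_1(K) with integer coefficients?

H_1 ≅ Z^2.

Take the total order 1 < 2 < 3 < 4 < 5 < 6 < 7 < 8 < 9 on the vertex set. Then K (dimension 2) consists of the simplices:

  0-simplices (9): [1], [2], [3], [4], [5], [6], [7], [8], [9]
  1-simplices (27): (27 of them)
  2-simplices (18): [1,2,5], [1,2,8], [1,3,4], [1,3,9], [1,4,5], [1,8,9], [2,3,6], [2,3,7], [2,5,6], [2,7,8], [3,4,6], [3,7,9], [4,5,7], [4,6,8], [4,7,8], [5,6,9], [5,7,9], [6,8,9]

so the chain groups are C_0 ≅ Z^9, C_1 ≅ Z^27, C_2 ≅ Z^18.

The boundary map ∂_1: C_1 → C_0 is given by ∂[p,q] = [q] − [p].
The resulting 9×27 matrix has rank 8, and its Smith normal form has invariant factors (1,1,1,1,1,1,1,1).

The boundary map ∂_2: C_2 → C_1 sends each 2-simplex [p,q,r] to [q,r] − [p,r] + [p,q]. For instance
  ∂[3,7,9] = [7,9] − [3,9] + [3,7],
  ∂[2,5,6] = [5,6] − [2,6] + [2,5].
This gives a 27×18 integer matrix of rank 17; reducing to Smith normal form yields diagonal entries (1,1,1,1,1,1,1,1,1,1,1,1,1,1,1,1,1).

Reading off H_k = ker ∂_k / im ∂_{k+1}:

  H_1: rank ker ∂_1 − rank ∂_2 = (27 − 8) − 17 = 2, and the invariant factors of ∂_2 are all 1, so H_1 = Z^2.

(K is a triangulation of the torus T^2.)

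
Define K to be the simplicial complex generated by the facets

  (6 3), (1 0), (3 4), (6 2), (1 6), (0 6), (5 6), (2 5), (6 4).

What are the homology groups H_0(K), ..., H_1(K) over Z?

H_0 = Z,  H_1 = Z^3.

K has 7 vertices, 9 edges.
rank ∂_0 = 0, rank ∂_1 = 6 ⇒ b_0 = 7 − 0 − 6 = 1; all invariant factors of ∂_1 are 1 so no torsion. So H_0 ≅ Z.
rank ∂_1 = 6, rank ∂_2 = 0 ⇒ b_1 = 9 − 6 − 0 = 3. So H_1 ≅ Z^3.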